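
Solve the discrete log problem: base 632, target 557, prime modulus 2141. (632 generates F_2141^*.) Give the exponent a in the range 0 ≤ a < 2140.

Baby-step giant-step with m = ceil(sqrt(2140)) = 47.
Baby table (632^j mod 2141 for j=0..46):
  0:1  1:632  2:1198  3:1363  4:734  5:1432  6:1522  7:595
  8:1365  9:1998  10:1687  11:2107  12:2063  13:2088  14:760  15:736
  16:555  17:1777  18:1180  19:692  20:580  21:449  22:1156  23:511
  24:1802  25:1993  26:668  27:399  28:1671  29:559  30:23  31:1690
  32:1862  33:1375  34:1895  35:821  36:750  37:839  38:1421  39:993
  40:263  41:1359  42:347  43:922  44:352  45:1941  46:2060
Giant step factor: 632^(-47) ≡ 1550 (mod 2141).
Scan 557·1550^i mod 2141 for i = 0, 1, …:
  i=0: 557   i=1: 527   i=2: 1129   i=3: 753
  i=4: 305   i=5: 1730   i=6: 968   i=7: 1700
  i=8: 1570   i=9: 1324     …   i=16: 28
  i=17: 580
Match at i=17, j=20: a = 17·47 + 20 = 819.

819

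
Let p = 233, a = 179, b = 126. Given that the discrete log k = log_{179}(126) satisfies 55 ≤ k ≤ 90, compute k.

72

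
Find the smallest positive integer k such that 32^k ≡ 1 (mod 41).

The order of 32 must divide p − 1 = 40 = 2^3 · 5.
Divisors: 1, 2, 4, 5, 8, 10, 20, 40.
Check each in increasing order: 32^1 ≡ 32;  32^2 ≡ 40;  32^4 ≡ 1.
Smallest exponent giving 1 is 4.

4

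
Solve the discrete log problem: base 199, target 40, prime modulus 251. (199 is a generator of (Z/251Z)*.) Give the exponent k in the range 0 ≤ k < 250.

105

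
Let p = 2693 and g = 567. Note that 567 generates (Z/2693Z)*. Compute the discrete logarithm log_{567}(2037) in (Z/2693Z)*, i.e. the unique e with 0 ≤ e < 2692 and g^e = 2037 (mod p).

Baby-step giant-step with m = ceil(sqrt(2692)) = 52.
Baby table (567^j mod 2693 for j=0..51):
  0:1  1:567  2:1022  3:479  4:2293  5:2105  6:536  7:2296
  8:1113  9:909  10:1040  11:2606  12:1838  13:2648  14:1415  15:2484
  16:2682  17:1842  18:2223  19:117  20:1707  21:1082  22:2183  23:1674
  24:1222  25:773  26:2025  27:957  28:1326  29:495  30:593  31:2299
  32:121  33:1282  34:2477  35:1406  36:74  37:1563  38:224  39:437
  40:23  41:2269  42:1962  43:245  44:1572  45:2634  46:1556  47:1641
  48:1362  49:2056  50:2376  51:692
Giant step factor: 567^(-52) ≡ 1545 (mod 2693).
Scan 2037·1545^i mod 2693 for i = 0, 1, …:
  i=0: 2037   i=1: 1741   i=2: 2231   i=3: 2548
  i=4: 2187   i=5: 1893   i=6: 87   i=7: 2458
  i=8: 480   i=9: 1025     …   i=31: 1971
  i=32: 2105
Match at i=32, j=5: e = 32·52 + 5 = 1669.

1669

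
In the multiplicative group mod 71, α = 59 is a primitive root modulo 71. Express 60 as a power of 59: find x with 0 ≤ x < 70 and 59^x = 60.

Successive powers of 59 modulo 71:
  59^0=1  59^1=59  59^2=2  59^3=47  59^4=4  59^5=23
  59^6=8  59^7=46  59^8=16  59^9=21  59^10=32  59^11=42
  59^12=64  59^13=13  59^14=57  59^15=26  59^16=43  59^17=52
  59^18=15  59^19=33  59^20=30  59^21=66  59^22=60
So 59^22 ≡ 60 (mod 71), giving x = 22.

22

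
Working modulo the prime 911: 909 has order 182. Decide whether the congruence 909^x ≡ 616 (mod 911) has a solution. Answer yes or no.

yes

616 ∈ ⟨909⟩ iff 616^182 ≡ 1 (mod 911), since |⟨909⟩| = 182.
616^182 mod 911 = 1.
Since 1 = 1, 616 lies in the subgroup.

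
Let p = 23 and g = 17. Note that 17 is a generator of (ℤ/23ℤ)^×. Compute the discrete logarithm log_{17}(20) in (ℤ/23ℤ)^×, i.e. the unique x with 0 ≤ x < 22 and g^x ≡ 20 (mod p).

7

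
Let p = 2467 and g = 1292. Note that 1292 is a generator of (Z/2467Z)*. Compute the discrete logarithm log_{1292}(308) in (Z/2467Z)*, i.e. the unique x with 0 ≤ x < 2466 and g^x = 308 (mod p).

2039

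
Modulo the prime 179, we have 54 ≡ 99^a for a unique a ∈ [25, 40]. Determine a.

33

Compute 99^25 mod 179 = 111, then multiply by 99 repeatedly:
  99^25=111  99^26=70  99^27=128  99^28=142  99^29=96
  99^30=17  99^31=72  99^32=147  99^33=54
Found 54 at exponent 33.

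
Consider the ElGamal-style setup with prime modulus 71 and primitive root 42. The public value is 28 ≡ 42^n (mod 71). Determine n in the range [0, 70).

11

Successive powers of 42 modulo 71:
  42^0=1  42^1=42  42^2=60  42^3=35  42^4=50  42^5=41
  42^6=18  42^7=46  42^8=15  42^9=62  42^10=48  42^11=28
So 42^11 ≡ 28 (mod 71), giving n = 11.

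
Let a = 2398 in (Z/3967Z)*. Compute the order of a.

1983

The order of 2398 must divide p − 1 = 3966 = 2 · 3 · 661.
Divisors: 1, 2, 3, 6, 661, 1322, 1983, 3966.
Check each in increasing order: 2398^1 ≡ 2398;  2398^2 ≡ 2221;  2398^3 ≡ 2244;  2398^6 ≡ 1413;  2398^661 ≡ 3078;  2398^1322 ≡ 888;  2398^1983 ≡ 1.
Smallest exponent giving 1 is 1983.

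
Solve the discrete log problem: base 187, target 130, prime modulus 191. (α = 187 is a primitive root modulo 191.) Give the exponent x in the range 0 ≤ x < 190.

Baby-step giant-step with m = ceil(sqrt(190)) = 14.
Baby table (187^j mod 191 for j=0..13):
  0:1  1:187  2:16  3:127  4:65  5:122  6:85  7:42
  8:23  9:99  10:177  11:56  12:158  13:132
Giant step factor: 187^(-14) ≡ 17 (mod 191).
Scan 130·17^i mod 191 for i = 0, 1, …:
  i=0: 130   i=1: 109   i=2: 134   i=3: 177
Match at i=3, j=10: x = 3·14 + 10 = 52.

52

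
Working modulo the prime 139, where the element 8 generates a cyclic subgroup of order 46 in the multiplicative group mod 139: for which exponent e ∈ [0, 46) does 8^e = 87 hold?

Baby-step giant-step with m = ceil(sqrt(46)) = 7.
Baby table (8^j mod 139 for j=0..6):
  0:1  1:8  2:64  3:95  4:65  5:103  6:129
Giant step factor: 8^(-7) ≡ 33 (mod 139).
Scan 87·33^i mod 139 for i = 0, 1, …:
  i=0: 87   i=1: 91   i=2: 84   i=3: 131
  i=4: 14   i=5: 45   i=6: 95
Match at i=6, j=3: e = 6·7 + 3 = 45.

45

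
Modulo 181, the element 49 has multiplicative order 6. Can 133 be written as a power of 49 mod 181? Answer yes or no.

133 ∈ ⟨49⟩ iff 133^6 ≡ 1 (mod 181), since |⟨49⟩| = 6.
133^6 mod 181 = 1.
Since 1 = 1, 133 lies in the subgroup.

yes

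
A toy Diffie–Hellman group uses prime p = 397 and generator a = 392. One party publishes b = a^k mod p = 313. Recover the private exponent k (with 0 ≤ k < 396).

205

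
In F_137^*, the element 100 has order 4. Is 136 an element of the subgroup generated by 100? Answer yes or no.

136 ∈ ⟨100⟩ iff 136^4 ≡ 1 (mod 137), since |⟨100⟩| = 4.
136^4 mod 137 = 1.
Since 1 = 1, 136 lies in the subgroup.

yes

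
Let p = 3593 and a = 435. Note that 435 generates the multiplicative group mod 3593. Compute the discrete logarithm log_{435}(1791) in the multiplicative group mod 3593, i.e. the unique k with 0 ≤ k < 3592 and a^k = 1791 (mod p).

2293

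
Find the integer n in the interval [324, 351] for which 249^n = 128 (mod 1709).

343

Compute 249^324 mod 1709 = 559, then multiply by 249 repeatedly:
  249^324=559  249^325=762  249^326=39  249^327=1166  249^328=1513
  249^329=757  249^330=503  249^331=490  249^332=671  249^333=1306
  249^334=484  249^335=886  249^336=153  249^337=499  249^338=1203
  249^339=472  249^340=1316  249^341=1265  249^342=529  249^343=128
Found 128 at exponent 343.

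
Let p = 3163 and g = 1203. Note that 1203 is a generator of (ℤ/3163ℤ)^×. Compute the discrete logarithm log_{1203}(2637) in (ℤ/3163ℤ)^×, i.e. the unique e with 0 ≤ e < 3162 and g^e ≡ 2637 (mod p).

3074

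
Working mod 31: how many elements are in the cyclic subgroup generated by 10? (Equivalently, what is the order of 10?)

The order of 10 must divide p − 1 = 30 = 2 · 3 · 5.
Divisors: 1, 2, 3, 5, 6, 10, 15, 30.
Check each in increasing order: 10^1 ≡ 10;  10^2 ≡ 7;  10^3 ≡ 8;  10^5 ≡ 25;  10^6 ≡ 2;  10^10 ≡ 5;  10^15 ≡ 1.
Smallest exponent giving 1 is 15.

15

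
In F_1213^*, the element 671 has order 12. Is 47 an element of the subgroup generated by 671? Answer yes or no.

⟨671⟩ has order 12; its elements mod 1213 are {1, 47, 217, 218, 495, 542, 671, 718, 995, 996, 1166, 1212}.
47 is in this set.

yes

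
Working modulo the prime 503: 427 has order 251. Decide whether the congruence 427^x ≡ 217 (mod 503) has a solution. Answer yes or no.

no

217 ∈ ⟨427⟩ iff 217^251 ≡ 1 (mod 503), since |⟨427⟩| = 251.
217^251 mod 503 = 502.
Since 502 ≠ 1, 217 does not lie in the subgroup.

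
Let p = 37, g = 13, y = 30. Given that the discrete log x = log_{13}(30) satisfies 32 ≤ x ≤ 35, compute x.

34

Compute 13^32 mod 37 = 12, then multiply by 13 repeatedly:
  13^32=12  13^33=8  13^34=30
Found 30 at exponent 34.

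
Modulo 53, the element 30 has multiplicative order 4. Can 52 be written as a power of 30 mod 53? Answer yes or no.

yes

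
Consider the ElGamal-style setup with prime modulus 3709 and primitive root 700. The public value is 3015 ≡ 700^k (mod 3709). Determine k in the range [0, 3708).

1512

Baby-step giant-step with m = ceil(sqrt(3708)) = 61.
Baby table (700^j mod 3709 for j=0..60):
  0:1  1:700  2:412  3:2807  4:2839  5:2985  6:1333  7:2141
  8:264  9:3059  10:1207  11:2957  12:278  13:1732  14:3266  15:1456
  16:2934  17:2723  18:3383  19:1758  20:2921  21:1041  22:1736  23:2357
  24:3104  25:3035  26:2952  27:487  28:3381  29:358  30:2097  31:2845
  32:3476  33:96  34:438  35:2462  36:2424  37:1787  38:967  39:1862
  40:1541  41:3090  42:653  43:893  44:1988  45:725  46:3076  47:1980
  48:2543  49:3489  50:1778  51:2085  52:1863  53:2241  54:3502  55:3460
  56:23  57:1264  58:2058  59:1508  60:2244
Giant step factor: 700^(-61) ≡ 3131 (mod 3709).
Scan 3015·3131^i mod 3709 for i = 0, 1, …:
  i=0: 3015   i=1: 560   i=2: 2712   i=3: 1371
  i=4: 1288   i=5: 1045   i=6: 557   i=7: 737
  i=8: 549   i=9: 1652     …   i=23: 3326
  i=24: 2543
Match at i=24, j=48: k = 24·61 + 48 = 1512.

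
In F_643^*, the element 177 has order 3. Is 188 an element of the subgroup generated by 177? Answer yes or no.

no

⟨177⟩ has order 3; its elements mod 643 are {1, 177, 465}.
188 is not in this set.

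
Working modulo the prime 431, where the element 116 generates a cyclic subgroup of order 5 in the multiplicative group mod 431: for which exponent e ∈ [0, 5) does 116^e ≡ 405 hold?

4

Successive powers of 116 modulo 431:
  116^0=1  116^1=116  116^2=95  116^3=245  116^4=405
So 116^4 ≡ 405 (mod 431), giving e = 4.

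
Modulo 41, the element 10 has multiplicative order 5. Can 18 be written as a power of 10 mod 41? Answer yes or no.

yes

⟨10⟩ has order 5; its elements mod 41 are {1, 10, 16, 18, 37}.
18 is in this set.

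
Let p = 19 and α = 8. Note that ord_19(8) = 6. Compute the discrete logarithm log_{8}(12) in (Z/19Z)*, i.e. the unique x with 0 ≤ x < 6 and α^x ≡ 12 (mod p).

5

Successive powers of 8 modulo 19:
  8^0=1  8^1=8  8^2=7  8^3=18  8^4=11  8^5=12
So 8^5 ≡ 12 (mod 19), giving x = 5.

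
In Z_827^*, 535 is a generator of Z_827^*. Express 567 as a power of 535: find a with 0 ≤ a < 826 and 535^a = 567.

401

Baby-step giant-step with m = ceil(sqrt(826)) = 29.
Baby table (535^j mod 827 for j=0..28):
  0:1  1:535  2:83  3:574  4:273  5:503  6:330  7:399
  8:99  9:37  10:774  11:590  12:563  13:177  14:417  15:632
  16:704  17:355  18:542  19:520  20:328  21:156  22:760  23:543
  24:228  25:411  26:730  27:206  28:219
Giant step factor: 535^(-29) ≡ 455 (mod 827).
Scan 567·455^i mod 827 for i = 0, 1, …:
  i=0: 567   i=1: 788   i=2: 449   i=3: 26
  i=4: 252   i=5: 534   i=6: 659   i=7: 471
  i=8: 112   i=9: 513   i=10: 201   i=11: 485
  i=12: 693   i=13: 228
Match at i=13, j=24: a = 13·29 + 24 = 401.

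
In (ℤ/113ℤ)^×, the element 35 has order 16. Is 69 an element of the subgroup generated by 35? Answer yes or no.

69 ∈ ⟨35⟩ iff 69^16 ≡ 1 (mod 113), since |⟨35⟩| = 16.
69^16 mod 113 = 1.
Since 1 = 1, 69 lies in the subgroup.

yes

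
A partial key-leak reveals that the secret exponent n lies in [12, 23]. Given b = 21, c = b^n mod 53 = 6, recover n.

Compute 21^12 mod 53 = 44, then multiply by 21 repeatedly:
  21^12=44  21^13=23  21^14=6
Found 6 at exponent 14.

14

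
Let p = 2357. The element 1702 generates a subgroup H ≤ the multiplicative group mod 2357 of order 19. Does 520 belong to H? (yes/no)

yes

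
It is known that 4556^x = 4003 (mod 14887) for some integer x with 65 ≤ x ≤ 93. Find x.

Compute 4556^65 mod 14887 = 9334, then multiply by 4556 repeatedly:
  4556^65=9334  4556^66=8432  4556^67=7732  4556^68=4350  4556^69=4003
Found 4003 at exponent 69.

69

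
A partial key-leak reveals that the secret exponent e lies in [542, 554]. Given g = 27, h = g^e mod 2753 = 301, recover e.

552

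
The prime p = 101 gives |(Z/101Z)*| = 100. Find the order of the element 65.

10

The order of 65 must divide p − 1 = 100 = 2^2 · 5^2.
Divisors: 1, 2, 4, 5, 10, 20, 25, 50, 100.
Check each in increasing order: 65^1 ≡ 65;  65^2 ≡ 84;  65^4 ≡ 87;  65^5 ≡ 100;  65^10 ≡ 1.
Smallest exponent giving 1 is 10.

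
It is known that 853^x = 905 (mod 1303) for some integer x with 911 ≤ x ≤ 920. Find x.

913

Compute 853^911 mod 1303 = 160, then multiply by 853 repeatedly:
  853^911=160  853^912=968  853^913=905
Found 905 at exponent 913.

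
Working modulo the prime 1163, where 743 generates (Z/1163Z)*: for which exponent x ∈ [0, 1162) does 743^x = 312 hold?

22

Baby-step giant-step with m = ceil(sqrt(1162)) = 35.
Baby table (743^j mod 1163 for j=0..34):
  0:1  1:743  2:787  3:915  4:653  5:208  6:1028  7:876
  8:751  9:916  10:233  11:995  12:780  13:366  14:959  15:781
  16:1109  17:583  18:533  19:599  20:791  21:398  22:312  23:379
  24:151  25:545  26:211  27:931  28:911  29:7  30:549  31:857
  32:590  33:1082  34:293
Giant step factor: 743^(-35) ≡ 1147 (mod 1163).
Scan 312·1147^i mod 1163 for i = 0, 1, …:
  i=0: 312
Match at i=0, j=22: x = 0·35 + 22 = 22.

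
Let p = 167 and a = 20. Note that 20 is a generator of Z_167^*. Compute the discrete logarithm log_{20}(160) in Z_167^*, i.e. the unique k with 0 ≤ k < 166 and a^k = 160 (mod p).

Baby-step giant-step with m = ceil(sqrt(166)) = 13.
Baby table (20^j mod 167 for j=0..12):
  0:1  1:20  2:66  3:151  4:14  5:113  6:89  7:110
  8:29  9:79  10:77  11:37  12:72
Giant step factor: 20^(-13) ≡ 53 (mod 167).
Scan 160·53^i mod 167 for i = 0, 1, …:
  i=0: 160   i=1: 130   i=2: 43   i=3: 108
  i=4: 46   i=5: 100   i=6: 123   i=7: 6
  i=8: 151
Match at i=8, j=3: k = 8·13 + 3 = 107.

107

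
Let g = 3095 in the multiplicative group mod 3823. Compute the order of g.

1911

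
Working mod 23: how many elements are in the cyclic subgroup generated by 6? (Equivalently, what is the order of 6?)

The order of 6 must divide p − 1 = 22 = 2 · 11.
Divisors: 1, 2, 11, 22.
Check each in increasing order: 6^1 ≡ 6;  6^2 ≡ 13;  6^11 ≡ 1.
Smallest exponent giving 1 is 11.

11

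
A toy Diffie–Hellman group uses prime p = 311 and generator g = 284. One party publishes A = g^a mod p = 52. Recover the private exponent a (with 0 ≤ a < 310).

62

Baby-step giant-step with m = ceil(sqrt(310)) = 18.
Baby table (284^j mod 311 for j=0..17):
  0:1  1:284  2:107  3:221  4:253  5:11  6:14  7:244
  8:254  9:295  10:121  11:154  12:196  13:306  14:135  15:87
  16:139  17:290
Giant step factor: 284^(-18) ≡ 147 (mod 311).
Scan 52·147^i mod 311 for i = 0, 1, …:
  i=0: 52   i=1: 180   i=2: 25   i=3: 254
Match at i=3, j=8: a = 3·18 + 8 = 62.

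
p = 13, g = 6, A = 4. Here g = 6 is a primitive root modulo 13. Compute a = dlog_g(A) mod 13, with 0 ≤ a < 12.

10

Successive powers of 6 modulo 13:
  6^0=1  6^1=6  6^2=10  6^3=8  6^4=9  6^5=2
  6^6=12  6^7=7  6^8=3  6^9=5  6^10=4
So 6^10 ≡ 4 (mod 13), giving a = 10.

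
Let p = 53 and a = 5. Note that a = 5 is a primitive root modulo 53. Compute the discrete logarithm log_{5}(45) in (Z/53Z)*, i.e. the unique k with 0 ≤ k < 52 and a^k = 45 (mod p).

15

Successive powers of 5 modulo 53:
  5^0=1  5^1=5  5^2=25  5^3=19  5^4=42  5^5=51
  5^6=43  5^7=3  5^8=15  5^9=22  5^10=4  5^11=20
  5^12=47  5^13=23  5^14=9  5^15=45
So 5^15 ≡ 45 (mod 53), giving k = 15.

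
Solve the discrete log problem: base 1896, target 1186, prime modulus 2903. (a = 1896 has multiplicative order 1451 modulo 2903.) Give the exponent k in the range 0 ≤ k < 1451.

674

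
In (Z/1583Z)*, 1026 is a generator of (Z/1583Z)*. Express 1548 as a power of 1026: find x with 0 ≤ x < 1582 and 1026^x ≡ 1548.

1073

Baby-step giant-step with m = ceil(sqrt(1582)) = 40.
Baby table (1026^j mod 1583 for j=0..39):
  0:1  1:1026  2:1564  3:1085  4:361  5:1547  6:1056  7:684
  8:515  9:1251  10:1296  11:1559  12:704  13:456  14:871  15:834
  16:864  17:1567  18:997  19:304  20:53  21:556  22:576  23:517
  24:137  25:1258  26:563  27:1426  28:384  29:1400  30:619  31:311
  32:903  33:423  34:256  35:1461  36:1468  37:735  38:602  39:282
Giant step factor: 1026^(-40) ≡ 1246 (mod 1583).
Scan 1548·1246^i mod 1583 for i = 0, 1, …:
  i=0: 1548   i=1: 714   i=2: 1581   i=3: 674
  i=4: 814   i=5: 1124   i=6: 1132   i=7: 19
  i=8: 1512   i=9: 182     …   i=25: 957
  i=26: 423
Match at i=26, j=33: x = 26·40 + 33 = 1073.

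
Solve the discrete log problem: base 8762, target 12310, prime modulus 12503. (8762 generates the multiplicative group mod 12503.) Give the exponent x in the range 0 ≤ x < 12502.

Baby-step giant-step with m = ceil(sqrt(12502)) = 112.
Baby table (8762^j mod 12503 for j=0..111):
  0:1  1:8762  2:4224  3:1808  4:395  5:10162  6:5581  7:1489
  8:5989  9:527  10:3967  11:514  12:2588  13:8117  14:4090  15:2982
  16:9517  17:5447  18:2663  19:2608  20:8315  21:1049  22:1633  23:4914
  24:8639  25:1756  26:7382  27:3065  28:11589  29:5955  30:2691  31:10387
  32:1557  33:1661  34:190  35:1881  36:2368  37:5939  38:32  39:5318
  40:10138  41:7844  42:137  43:106  44:3550  45:10139  46:4103  47:4361
  48:1914  49:3945  50:7798  51:9684  52:5850  53:7903  54:4472  55:11765
  56:10198  57:8438  58:3517  59:8562  60:2244  61:7212  62:1382  63:6180
  64:11170  65:10559  66:8261  67:3015  68:11094  69:7306  70:12315  71:3140
  72:6080  73:10180  74:758  75:2503  76:1024  77:7637  78:11841  79:948
  80:4384  81:3392  82:1073  83:11873  84:6266  85:2019  86:11236  87:1210
  88:11979  89:9816  90:12158  91:2836  92:5571  93:1390  94:1258  95:7453
  96:17  97:11421  98:9293  99:5730  100:6715  101:10215  102:7356  103:307
  104:1789  105:8959  106:4924  107:8738  108:6487  109:456  110:7015  111:682
Giant step factor: 8762^(-112) ≡ 2784 (mod 12503).
Scan 12310·2784^i mod 12503 for i = 0, 1, …:
  i=0: 12310   i=1: 317   i=2: 7318   i=3: 5925
  i=4: 3743   i=5: 5513   i=6: 7011   i=7: 1441
  i=8: 10784   i=9: 2953     …   i=108: 11013
  i=109: 2836
Match at i=109, j=91: x = 109·112 + 91 = 12299.

12299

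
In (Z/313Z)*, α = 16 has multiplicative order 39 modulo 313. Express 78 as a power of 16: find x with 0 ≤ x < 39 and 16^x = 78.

Successive powers of 16 modulo 313:
  16^0=1  16^1=16  16^2=256  16^3=27  16^4=119  16^5=26
  16^6=103  16^7=83  16^8=76  16^9=277  16^10=50  16^11=174
  16^12=280  16^13=98  16^14=3  16^15=48  16^16=142  16^17=81
  16^18=44  16^19=78
So 16^19 ≡ 78 (mod 313), giving x = 19.

19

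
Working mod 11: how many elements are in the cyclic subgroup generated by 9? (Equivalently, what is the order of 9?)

5

The order of 9 must divide p − 1 = 10 = 2 · 5.
Divisors: 1, 2, 5, 10.
Check each in increasing order: 9^1 ≡ 9;  9^2 ≡ 4;  9^5 ≡ 1.
Smallest exponent giving 1 is 5.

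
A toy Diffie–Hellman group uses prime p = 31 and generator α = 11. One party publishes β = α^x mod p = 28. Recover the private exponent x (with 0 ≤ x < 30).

Successive powers of 11 modulo 31:
  11^0=1  11^1=11  11^2=28
So 11^2 ≡ 28 (mod 31), giving x = 2.

2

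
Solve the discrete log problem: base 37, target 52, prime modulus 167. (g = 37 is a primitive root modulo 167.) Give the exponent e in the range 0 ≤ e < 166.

3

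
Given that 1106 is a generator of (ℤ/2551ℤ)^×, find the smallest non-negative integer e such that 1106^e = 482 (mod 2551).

Baby-step giant-step with m = ceil(sqrt(2550)) = 51.
Baby table (1106^j mod 2551 for j=0..50):
  0:1  1:1106  2:1307  3:1676  4:1630  5:1774  6:325  7:2310
  8:1309  9:1337  10:1693  11:24  12:1034  13:756  14:1959  15:855
  16:1760  17:147  18:1869  19:804  20:1476  21:2367  22:576  23:1857
  24:287  25:1098  26:112  27:1424  28:977  29:1489  30:1439  31:2261
  32:686  33:1069  34:1201  35:1786  36:842  37:137  38:1013  39:489
  40:22  41:1373  42:693  43:1158  44:146  45:763  46:2048  47:2351
  48:737  49:1353  50:1532
Giant step factor: 1106^(-51) ≡ 430 (mod 2551).
Scan 482·430^i mod 2551 for i = 0, 1, …:
  i=0: 482   i=1: 629   i=2: 64   i=3: 2010
  i=4: 2062   i=5: 1463   i=6: 1544   i=7: 660
  i=8: 639   i=9: 1813     …   i=28: 541
  i=29: 489
Match at i=29, j=39: e = 29·51 + 39 = 1518.

1518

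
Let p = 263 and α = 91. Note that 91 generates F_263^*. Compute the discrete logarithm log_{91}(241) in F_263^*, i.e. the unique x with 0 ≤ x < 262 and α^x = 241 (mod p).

Baby-step giant-step with m = ceil(sqrt(262)) = 17.
Baby table (91^j mod 263 for j=0..16):
  0:1  1:91  2:128  3:76  4:78  5:260  6:253  7:142
  8:35  9:29  10:9  11:30  12:100  13:158  14:176  15:236
  16:173
Giant step factor: 91^(-17) ≡ 199 (mod 263).
Scan 241·199^i mod 263 for i = 0, 1, …:
  i=0: 241   i=1: 93   i=2: 97   i=3: 104
  i=4: 182   i=5: 187   i=6: 130   i=7: 96
  i=8: 168   i=9: 31   i=10: 120   i=11: 210
  i=12: 236
Match at i=12, j=15: x = 12·17 + 15 = 219.

219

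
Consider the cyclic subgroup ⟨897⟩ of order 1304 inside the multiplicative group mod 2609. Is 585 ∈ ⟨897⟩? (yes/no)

yes

585 ∈ ⟨897⟩ iff 585^1304 ≡ 1 (mod 2609), since |⟨897⟩| = 1304.
585^1304 mod 2609 = 1.
Since 1 = 1, 585 lies in the subgroup.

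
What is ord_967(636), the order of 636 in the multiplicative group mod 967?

The order of 636 must divide p − 1 = 966 = 2 · 3 · 7 · 23.
Divisors: 1, 2, 3, 6, 7, 14, 21, 23, 42, 46, 69, 138, 161, 322, 483, 966.
Check each in increasing order: 636^1 ≡ 636;  636^2 ≡ 290;  636^3 ≡ 710;  636^6 ≡ 293;  636^7 ≡ 684;  636^14 ≡ 795;  636^21 ≡ 326;  636^23 ≡ 741;  636^42 ≡ 873;  636^46 ≡ 792;  636^69 ≡ 870;  636^138 ≡ 706;  636^161 ≡ 966;  636^322 ≡ 1.
Smallest exponent giving 1 is 322.

322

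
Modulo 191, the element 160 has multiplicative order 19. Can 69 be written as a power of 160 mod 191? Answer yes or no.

⟨160⟩ has order 19; its elements mod 191 are {1, 5, 6, 25, 30, 32, 36, 52, 69, 107, 121, 125, 136, 150, 153, 154, 160, 177, 180}.
69 is in this set.

yes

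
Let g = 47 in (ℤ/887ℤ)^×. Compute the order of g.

443

The order of 47 must divide p − 1 = 886 = 2 · 443.
Divisors: 1, 2, 443, 886.
Check each in increasing order: 47^1 ≡ 47;  47^2 ≡ 435;  47^443 ≡ 1.
Smallest exponent giving 1 is 443.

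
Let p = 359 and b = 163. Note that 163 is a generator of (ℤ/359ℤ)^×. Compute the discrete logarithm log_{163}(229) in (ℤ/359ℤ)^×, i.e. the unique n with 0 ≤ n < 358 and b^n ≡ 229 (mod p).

182

Baby-step giant-step with m = ceil(sqrt(358)) = 19.
Baby table (163^j mod 359 for j=0..18):
  0:1  1:163  2:3  3:130  4:9  5:31  6:27  7:93
  8:81  9:279  10:243  11:119  12:11  13:357  14:33  15:353
  16:99  17:341  18:297
Giant step factor: 163^(-19) ≡ 113 (mod 359).
Scan 229·113^i mod 359 for i = 0, 1, …:
  i=0: 229   i=1: 29   i=2: 46   i=3: 172
  i=4: 50   i=5: 265   i=6: 148   i=7: 210
  i=8: 36   i=9: 119
Match at i=9, j=11: n = 9·19 + 11 = 182.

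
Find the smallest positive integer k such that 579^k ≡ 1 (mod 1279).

The order of 579 must divide p − 1 = 1278 = 2 · 3^2 · 71.
Divisors: 1, 2, 3, 6, 9, 18, 71, 142, 213, 426, 639, 1278.
Check each in increasing order: 579^1 ≡ 579;  579^2 ≡ 143;  579^3 ≡ 941;  579^6 ≡ 413;  579^9 ≡ 1096;  579^18 ≡ 235;  579^71 ≡ 832;  579^142 ≡ 285;  579^213 ≡ 505;  579^426 ≡ 504;  579^639 ≡ 1278;  579^1278 ≡ 1.
Smallest exponent giving 1 is 1278.

1278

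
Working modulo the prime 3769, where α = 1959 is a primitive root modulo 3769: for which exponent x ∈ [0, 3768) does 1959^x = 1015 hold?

Baby-step giant-step with m = ceil(sqrt(3768)) = 62.
Baby table (1959^j mod 3769 for j=0..61):
  0:1  1:1959  2:839  3:317  4:2887  5:2133  6:2495  7:3081
  8:1510  9:3194  10:506  11:7  12:2406  13:2104  14:2219  15:1364
  16:3624  17:2389  18:2722  19:3032  20:3513  21:3542  22:49  23:1766
  24:3421  25:457  26:2010  27:2754  28:1647  29:209  30:2379  31:1977
  32:2180  33:343  34:1055  35:1333  36:3199  37:2763  38:433  39:222
  40:1463  41:1577  42:2532  43:184  44:2401  45:3616  46:1793  47:3548
  48:496  49:3031  50:1554  51:2703  52:3501  53:2648  54:1288  55:1731
  56:2698  57:1244  58:2222  59:3472  60:2372  61:3340
Giant step factor: 1959^(-62) ≡ 1339 (mod 3769).
Scan 1015·1339^i mod 3769 for i = 0, 1, …:
  i=0: 1015   i=1: 2245   i=2: 2162   i=3: 326
  i=4: 3079   i=5: 3264   i=6: 2225   i=7: 1765
  i=8: 172   i=9: 399     …   i=29: 1902
  i=30: 2703
Match at i=30, j=51: x = 30·62 + 51 = 1911.

1911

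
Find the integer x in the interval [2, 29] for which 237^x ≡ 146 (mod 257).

4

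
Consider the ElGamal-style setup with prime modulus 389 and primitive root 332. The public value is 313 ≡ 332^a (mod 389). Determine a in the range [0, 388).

Baby-step giant-step with m = ceil(sqrt(388)) = 20.
Baby table (332^j mod 389 for j=0..19):
  0:1  1:332  2:137  3:360  4:97  5:306  6:63  7:299
  8:73  9:118  10:276  11:217  12:79  13:165  14:320  15:43
  16:272  17:56  18:309  19:281
Giant step factor: 332^(-20) ≡ 143 (mod 389).
Scan 313·143^i mod 389 for i = 0, 1, …:
  i=0: 313   i=1: 24   i=2: 320
Match at i=2, j=14: a = 2·20 + 14 = 54.

54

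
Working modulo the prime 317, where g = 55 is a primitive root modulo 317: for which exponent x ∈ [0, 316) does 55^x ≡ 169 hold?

166

Baby-step giant-step with m = ceil(sqrt(316)) = 18.
Baby table (55^j mod 317 for j=0..17):
  0:1  1:55  2:172  3:267  4:103  5:276  6:281  7:239
  8:148  9:215  10:96  11:208  12:28  13:272  14:61  15:185
  16:31  17:120
Giant step factor: 55^(-18) ≡ 228 (mod 317).
Scan 169·228^i mod 317 for i = 0, 1, …:
  i=0: 169   i=1: 175   i=2: 275   i=3: 251
  i=4: 168   i=5: 264   i=6: 279   i=7: 212
  i=8: 152   i=9: 103
Match at i=9, j=4: x = 9·18 + 4 = 166.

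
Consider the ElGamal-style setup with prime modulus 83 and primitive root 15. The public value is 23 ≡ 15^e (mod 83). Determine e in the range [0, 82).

Successive powers of 15 modulo 83:
  15^0=1  15^1=15  15^2=59  15^3=55  15^4=78  15^5=8
  15^6=37  15^7=57  15^8=25  15^9=43  15^10=64  15^11=47
  15^12=41  15^13=34  15^14=12  15^15=14  15^16=44  15^17=79
  15^18=23
So 15^18 ≡ 23 (mod 83), giving e = 18.

18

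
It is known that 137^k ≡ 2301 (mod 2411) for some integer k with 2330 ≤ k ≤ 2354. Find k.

2350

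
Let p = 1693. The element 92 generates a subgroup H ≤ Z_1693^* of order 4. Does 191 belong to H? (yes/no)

no

191 ∈ ⟨92⟩ iff 191^4 ≡ 1 (mod 1693), since |⟨92⟩| = 4.
191^4 mod 1693 = 1140.
Since 1140 ≠ 1, 191 does not lie in the subgroup.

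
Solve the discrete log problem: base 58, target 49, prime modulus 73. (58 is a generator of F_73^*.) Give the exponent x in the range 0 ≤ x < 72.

30

Baby-step giant-step with m = ceil(sqrt(72)) = 9.
Baby table (58^j mod 73 for j=0..8):
  0:1  1:58  2:6  3:56  4:36  5:44  6:70  7:45
  8:55
Giant step factor: 58^(-9) ≡ 63 (mod 73).
Scan 49·63^i mod 73 for i = 0, 1, …:
  i=0: 49   i=1: 21   i=2: 9   i=3: 56
Match at i=3, j=3: x = 3·9 + 3 = 30.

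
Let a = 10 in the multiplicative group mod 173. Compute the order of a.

The order of 10 must divide p − 1 = 172 = 2^2 · 43.
Divisors: 1, 2, 4, 43, 86, 172.
Check each in increasing order: 10^1 ≡ 10;  10^2 ≡ 100;  10^4 ≡ 139;  10^43 ≡ 1.
Smallest exponent giving 1 is 43.

43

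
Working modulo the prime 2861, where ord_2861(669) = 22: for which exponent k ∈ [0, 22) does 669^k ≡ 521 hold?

7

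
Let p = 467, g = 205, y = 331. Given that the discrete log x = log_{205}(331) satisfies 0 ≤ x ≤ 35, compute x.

Compute 205^0 mod 467 = 1, then multiply by 205 repeatedly:
  205^0=1  205^1=205  205^2=462  205^3=376  205^4=25
  205^5=455  205^6=342  205^7=60  205^8=158  205^9=167
  205^10=144  205^11=99  205^12=214  205^13=439  205^14=331
Found 331 at exponent 14.

14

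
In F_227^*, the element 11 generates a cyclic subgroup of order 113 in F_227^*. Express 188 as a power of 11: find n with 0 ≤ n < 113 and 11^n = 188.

Baby-step giant-step with m = ceil(sqrt(113)) = 11.
Baby table (11^j mod 227 for j=0..10):
  0:1  1:11  2:121  3:196  4:113  5:108  6:53  7:129
  8:57  9:173  10:87
Giant step factor: 11^(-11) ≡ 139 (mod 227).
Scan 188·139^i mod 227 for i = 0, 1, …:
  i=0: 188   i=1: 27   i=2: 121
Match at i=2, j=2: n = 2·11 + 2 = 24.

24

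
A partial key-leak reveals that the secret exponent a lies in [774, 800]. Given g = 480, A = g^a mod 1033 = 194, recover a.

795

Compute 480^774 mod 1033 = 678, then multiply by 480 repeatedly:
  480^774=678  480^775=45  480^776=940  480^777=812  480^778=319
  480^779=236  480^780=683  480^781=379  480^782=112  480^783=44
  480^784=460  480^785=771  480^786=266  480^787=621  480^788=576
  480^789=669  480^790=890  480^791=571  480^792=335  480^793=685
  480^794=306  480^795=194
Found 194 at exponent 795.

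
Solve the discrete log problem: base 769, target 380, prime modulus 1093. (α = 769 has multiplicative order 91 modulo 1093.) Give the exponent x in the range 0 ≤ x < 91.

Baby-step giant-step with m = ceil(sqrt(91)) = 10.
Baby table (769^j mod 1093 for j=0..9):
  0:1  1:769  2:48  3:843  4:118  5:23  6:199  7:11
  8:808  9:528
Giant step factor: 769^(-10) ≡ 281 (mod 1093).
Scan 380·281^i mod 1093 for i = 0, 1, …:
  i=0: 380   i=1: 759   i=2: 144   i=3: 23
Match at i=3, j=5: x = 3·10 + 5 = 35.

35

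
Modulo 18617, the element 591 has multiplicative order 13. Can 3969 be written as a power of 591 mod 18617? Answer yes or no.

3969 ∈ ⟨591⟩ iff 3969^13 ≡ 1 (mod 18617), since |⟨591⟩| = 13.
3969^13 mod 18617 = 1.
Since 1 = 1, 3969 lies in the subgroup.

yes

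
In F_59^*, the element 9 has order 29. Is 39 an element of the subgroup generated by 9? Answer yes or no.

no

39 ∈ ⟨9⟩ iff 39^29 ≡ 1 (mod 59), since |⟨9⟩| = 29.
39^29 mod 59 = 58.
Since 58 ≠ 1, 39 does not lie in the subgroup.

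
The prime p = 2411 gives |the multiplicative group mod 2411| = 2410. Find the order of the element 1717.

482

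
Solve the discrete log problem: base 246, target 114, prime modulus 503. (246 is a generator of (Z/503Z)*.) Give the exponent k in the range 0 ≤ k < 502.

161

Baby-step giant-step with m = ceil(sqrt(502)) = 23.
Baby table (246^j mod 503 for j=0..22):
  0:1  1:246  2:156  3:148  4:192  5:453  6:275  7:248
  8:145  9:460  10:488  11:334  12:175  13:295  14:138  15:247
  16:402  17:304  18:340  19:142  20:225  21:20  22:393
Giant step factor: 246^(-23) ≡ 360 (mod 503).
Scan 114·360^i mod 503 for i = 0, 1, …:
  i=0: 114   i=1: 297   i=2: 284   i=3: 131
  i=4: 381   i=5: 344   i=6: 102   i=7: 1
Match at i=7, j=0: k = 7·23 + 0 = 161.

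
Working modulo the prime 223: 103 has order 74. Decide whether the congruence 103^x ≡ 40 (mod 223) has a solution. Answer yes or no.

no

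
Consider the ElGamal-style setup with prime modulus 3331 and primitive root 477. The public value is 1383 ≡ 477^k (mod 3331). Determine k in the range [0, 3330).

513

Baby-step giant-step with m = ceil(sqrt(3330)) = 58.
Baby table (477^j mod 3331 for j=0..57):
  0:1  1:477  2:1021  3:691  4:3169  5:2670  6:1148  7:1312
  8:2927  9:490  10:560  11:640  12:2159  13:564  14:2548  15:2912
  16:3328  17:1900  18:268  19:1258  20:486  21:1983  22:3218  23:2726
  24:1212  25:1861  26:1651  27:1411  28:185  29:1639  30:2349  31:1257
  32:9  33:962  34:2527  35:2888  36:1873  37:713  38:339  39:1815
  40:3026  41:1079  42:1709  43:2429  44:2776  45:1745  46:2946  47:2891
  48:3304  49:445  50:2412  51:1329  52:1043  53:1192  54:2314  55:1217
  56:915  57:94
Giant step factor: 477^(-58) ≡ 1289 (mod 3331).
Scan 1383·1289^i mod 3331 for i = 0, 1, …:
  i=0: 1383   i=1: 602   i=2: 3186   i=3: 2962
  i=4: 692   i=5: 2611   i=6: 1269   i=7: 220
  i=8: 445
Match at i=8, j=49: k = 8·58 + 49 = 513.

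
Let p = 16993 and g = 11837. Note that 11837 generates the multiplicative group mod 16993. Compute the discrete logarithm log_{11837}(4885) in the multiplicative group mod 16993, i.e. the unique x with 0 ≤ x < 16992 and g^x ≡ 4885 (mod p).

3782

Baby-step giant-step with m = ceil(sqrt(16992)) = 131.
Baby table (11837^j mod 16993 for j=0..130):
  0:1  1:11837  2:7284  3:15219  4:4510  5:9857  6:3371  7:2963
  8:16472  9:1382  10:11468  11:6632  12:12317  13:13382  14:10981  15:2640
  16:16546  17:10677  18:6708  19:11300  20:6197  21:12101  22:5540  23:993
  24:11978  25:10987  26:5690  27:9271  28:33  29:16775  30:2470  31:9430
  32:12886  33:2414  34:9285  35:12814  36:16793  37:11620  38:4598  39:14940
  40:15622  41:16781  42:5520  43:2155  44:2242  45:12481  46:455  47:16047
  48:585  49:8494  50:12890  51:15776  52:4435  53:5718  54:847  55:69
  56:1089  57:9799  58:13538  59:5316  60:413  61:11690  62:531  63:15030
  64:10393  65:9614  66:15790  67:223  68:5736  69:9997  70:12230  71:3143
  72:6014  73:4041  74:15015  75:2768  76:2312  77:8414  78:545  79:10818
  80:10411  81:1771  82:10958  83:2277  84:1951  85:500  86:4936  87:5498
  88:13629  89:11924  90:530  91:3193  92:3109  93:11388  94:11280  95:7359
  96:2365  97:7034  98:12751  99:1761  100:11539  101:14402  102:2698  103:6379
  104:8324  105:5774  106:992  107:141  108:3703  109:7464  110:4761  111:7169
  112:13404  113:16500  114:9951  115:11504  116:7939  117:2653  118:497  119:3411
  120:639  121:1958  122:15387  123:4945  124:10073  125:11213  126:12951  127:7134
  128:6941  129:16455  130:4069
Giant step factor: 11837^(-131) ≡ 16070 (mod 16993).
Scan 4885·16070^i mod 16993 for i = 0, 1, …:
  i=0: 4885   i=1: 11283   i=2: 2500   i=3: 3548
  i=4: 4845   i=5: 14217   i=6: 13298   i=7: 11885
  i=8: 7623   i=9: 16066     …   i=27: 11054
  i=28: 9951
Match at i=28, j=114: x = 28·131 + 114 = 3782.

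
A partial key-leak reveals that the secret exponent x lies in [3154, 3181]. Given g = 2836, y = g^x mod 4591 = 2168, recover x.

Compute 2836^3154 mod 4591 = 1945, then multiply by 2836 repeatedly:
  2836^3154=1945  2836^3155=2229  2836^3156=4228  2836^3157=3507  2836^3158=1746
  2836^3159=2558  2836^3160=708  2836^3161=1621  2836^3162=1565  2836^3163=3434
  2836^3164=1313  2836^3165=367  2836^3166=3246  2836^3167=701  2836^3168=133
  2836^3169=726  2836^3170=2168
Found 2168 at exponent 3170.

3170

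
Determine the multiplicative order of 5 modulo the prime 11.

The order of 5 must divide p − 1 = 10 = 2 · 5.
Divisors: 1, 2, 5, 10.
Check each in increasing order: 5^1 ≡ 5;  5^2 ≡ 3;  5^5 ≡ 1.
Smallest exponent giving 1 is 5.

5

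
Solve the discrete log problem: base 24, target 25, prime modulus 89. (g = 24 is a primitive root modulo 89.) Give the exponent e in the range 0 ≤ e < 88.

28

Baby-step giant-step with m = ceil(sqrt(88)) = 10.
Baby table (24^j mod 89 for j=0..9):
  0:1  1:24  2:42  3:29  4:73  5:61  6:40  7:70
  8:78  9:3
Giant step factor: 24^(-10) ≡ 68 (mod 89).
Scan 25·68^i mod 89 for i = 0, 1, …:
  i=0: 25   i=1: 9   i=2: 78
Match at i=2, j=8: e = 2·10 + 8 = 28.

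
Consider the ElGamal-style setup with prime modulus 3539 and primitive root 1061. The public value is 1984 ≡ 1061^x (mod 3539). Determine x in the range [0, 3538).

Baby-step giant-step with m = ceil(sqrt(3538)) = 60.
Baby table (1061^j mod 3539 for j=0..59):
  0:1  1:1061  2:319  3:2254  4:2669  5:609  6:2051  7:3165
  8:3093  9:1020  10:2825  11:3331  12:2269  13:889  14:1855  15:471
  16:732  17:1611  18:3473  19:754  20:180  21:3413  22:796  23:2274
  24:2655  25:3450  26:1124  27:3460  28:1117  29:3111  30:2423  31:1489
  32:1435  33:765  34:1234  35:3383  36:817  37:3321  38:2276  39:1238
  40:549  41:2093  42:1720  43:2335  44:135  45:1675  46:597  47:3475
  48:2876  49:818  50:843  51:2595  52:3492  53:3218  54:2702  55:232
  56:1961  57:3228  58:2695  59:3422
Giant step factor: 1061^(-60) ≡ 1184 (mod 3539).
Scan 1984·1184^i mod 3539 for i = 0, 1, …:
  i=0: 1984   i=1: 2699   i=2: 3438   i=3: 742
  i=4: 856   i=5: 1350   i=6: 2311   i=7: 577
  i=8: 141   i=9: 611     …   i=28: 3491
  i=29: 3331
Match at i=29, j=11: x = 29·60 + 11 = 1751.

1751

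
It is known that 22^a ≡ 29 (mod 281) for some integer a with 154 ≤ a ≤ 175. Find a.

156

Compute 22^154 mod 281 = 241, then multiply by 22 repeatedly:
  22^154=241  22^155=244  22^156=29
Found 29 at exponent 156.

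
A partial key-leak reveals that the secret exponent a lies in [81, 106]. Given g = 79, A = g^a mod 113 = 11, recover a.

90

Compute 79^81 mod 113 = 29, then multiply by 79 repeatedly:
  79^81=29  79^82=31  79^83=76  79^84=15  79^85=55
  79^86=51  79^87=74  79^88=83  79^89=3  79^90=11
Found 11 at exponent 90.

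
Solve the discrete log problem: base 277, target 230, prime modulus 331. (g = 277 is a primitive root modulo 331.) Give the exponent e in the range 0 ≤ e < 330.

298

Baby-step giant-step with m = ceil(sqrt(330)) = 19.
Baby table (277^j mod 331 for j=0..18):
  0:1  1:277  2:268  3:92  4:328  5:162  6:189  7:55
  8:9  9:176  10:95  11:166  12:304  13:134  14:46  15:164
  16:81  17:260  18:193
Giant step factor: 277^(-19) ≡ 37 (mod 331).
Scan 230·37^i mod 331 for i = 0, 1, …:
  i=0: 230   i=1: 235   i=2: 89   i=3: 314
  i=4: 33   i=5: 228   i=6: 161   i=7: 330
  i=8: 294   i=9: 286     …   i=14: 272
  i=15: 134
Match at i=15, j=13: e = 15·19 + 13 = 298.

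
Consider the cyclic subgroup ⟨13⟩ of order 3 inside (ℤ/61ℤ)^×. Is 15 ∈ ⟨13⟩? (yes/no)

⟨13⟩ has order 3; its elements mod 61 are {1, 13, 47}.
15 is not in this set.

no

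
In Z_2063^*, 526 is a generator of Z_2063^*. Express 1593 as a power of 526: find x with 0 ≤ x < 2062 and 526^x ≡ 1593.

Baby-step giant-step with m = ceil(sqrt(2062)) = 46.
Baby table (526^j mod 2063 for j=0..45):
  0:1  1:526  2:234  3:1367  4:1118  5:113  6:1674  7:1686
  8:1809  9:491  10:391  11:1429  12:722  13:180  14:1845  15:860
  16:563  17:1129  18:1773  19:122  20:219  21:1729  22:1734  23:238
  24:1408  25:2054  26:1455  27:2020  28:75  29:253  30:1046  31:1438
  32:1330  33:223  34:1770  35:607  36:1580  37:1754  38:443  39:1962
  40:512  41:1122  42:154  43:547  44:965  45:92
Giant step factor: 526^(-46) ≡ 676 (mod 2063).
Scan 1593·676^i mod 2063 for i = 0, 1, …:
  i=0: 1593   i=1: 2045   i=2: 210   i=3: 1676
  i=4: 389   i=5: 963   i=6: 1143   i=7: 1106
  i=8: 850   i=9: 1086     …   i=25: 1828
  i=26: 2054
Match at i=26, j=25: x = 26·46 + 25 = 1221.

1221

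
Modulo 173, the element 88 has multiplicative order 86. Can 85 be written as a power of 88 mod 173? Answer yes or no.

85 ∈ ⟨88⟩ iff 85^86 ≡ 1 (mod 173), since |⟨88⟩| = 86.
85^86 mod 173 = 1.
Since 1 = 1, 85 lies in the subgroup.

yes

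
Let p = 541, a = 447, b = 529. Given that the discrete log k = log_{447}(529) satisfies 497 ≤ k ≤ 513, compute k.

512

Compute 447^497 mod 541 = 469, then multiply by 447 repeatedly:
  447^497=469  447^498=276  447^499=24  447^500=449  447^501=533
  447^502=211  447^503=183  447^504=110  447^505=480  447^506=324
  447^507=381  447^508=433  447^509=414  447^510=36  447^511=403
  447^512=529
Found 529 at exponent 512.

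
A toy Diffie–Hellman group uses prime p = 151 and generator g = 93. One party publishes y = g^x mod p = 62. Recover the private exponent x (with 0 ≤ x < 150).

122

Baby-step giant-step with m = ceil(sqrt(150)) = 13.
Baby table (93^j mod 151 for j=0..12):
  0:1  1:93  2:42  3:131  4:103  5:66  6:98  7:54
  8:39  9:3  10:128  11:126  12:91
Giant step factor: 93^(-13) ≡ 108 (mod 151).
Scan 62·108^i mod 151 for i = 0, 1, …:
  i=0: 62   i=1: 52   i=2: 29   i=3: 112
  i=4: 16   i=5: 67   i=6: 139   i=7: 63
  i=8: 9   i=9: 66
Match at i=9, j=5: x = 9·13 + 5 = 122.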